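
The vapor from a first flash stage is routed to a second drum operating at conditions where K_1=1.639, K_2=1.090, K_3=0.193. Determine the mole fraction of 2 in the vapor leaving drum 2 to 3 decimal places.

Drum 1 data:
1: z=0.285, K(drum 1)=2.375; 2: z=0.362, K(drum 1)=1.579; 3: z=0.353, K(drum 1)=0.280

Drum 1:
Newton–Raphson from ψ₁ = 0.55:
  ψ₁ = 0.550: g = -0.0387, g' = -0.746 → ψ₁ = 0.498
  ψ₁ = 0.498: g = -0.0010, g' = -0.708 → ψ₁ = 0.497
Converged at ψ₁ = 0.497.
Drum-1 compositions:
  1: x = 0.169, y = 0.402
  2: x = 0.281, y = 0.444
  3: x = 0.550, y = 0.154
Drum-2 feed = drum-1 vapor: z₂ = (0.4022, 0.4439, 0.1539).
Drum 2:
Material balance + equilibrium reduce to Σ zᵢ(Kᵢ−1)/(1+ψ₂(Kᵢ−1)) = 0.
g(0) = ΣzᵢKᵢ − 1 = 0.173 and g(1) = 1 − Σzᵢ/Kᵢ = -0.450, so a root lies in (0, 1).
Newton iteration, ψ₂⁰ = 0.5:
  ψ₂ = 0.500: g = 0.0249, g' = -0.379 → ψ₂ = 0.566
  ψ₂ = 0.566: g = -0.0016, g' = -0.431 → ψ₂ = 0.562
Converged at ψ₂ = 0.562.
  1: x = 0.296, y = 0.485
  2: x = 0.423, y = 0.461
  3: x = 0.281, y = 0.054

y_2 (drum 2) = 0.461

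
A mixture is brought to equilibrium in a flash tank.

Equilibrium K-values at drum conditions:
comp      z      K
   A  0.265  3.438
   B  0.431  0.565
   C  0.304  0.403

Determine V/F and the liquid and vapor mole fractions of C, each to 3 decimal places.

V/F = 0.225, x_C = 0.351, y_C = 0.141

Rachford–Rice: g(V/F) = Σ zᵢ(Kᵢ−1)/(1+V/F(Kᵢ−1)) = 0.
Feasibility: ΣzᵢKᵢ = 1.277, Σzᵢ/Kᵢ = 1.594 — both > 1, two phases present.
Newton iteration, V/F⁰ = 0.38:
  V/F = 0.380: g = -0.1240, g' = -0.723 → V/F = 0.208
  V/F = 0.208: g = 0.0149, g' = -0.932 → V/F = 0.224
  V/F = 0.224: g = 0.0002, g' = -0.903 → V/F = 0.225
Converged at V/F = 0.225.
Compositions from xᵢ = zᵢ/(1+V/F(Kᵢ−1)), yᵢ = Kᵢxᵢ:
  A: x = 0.171, y = 0.589
  B: x = 0.478, y = 0.270
  C: x = 0.351, y = 0.141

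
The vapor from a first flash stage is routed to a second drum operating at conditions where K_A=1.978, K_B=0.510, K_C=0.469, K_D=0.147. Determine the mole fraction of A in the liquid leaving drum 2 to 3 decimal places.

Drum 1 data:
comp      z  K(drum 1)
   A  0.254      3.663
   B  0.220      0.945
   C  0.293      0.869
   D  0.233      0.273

Drum 1:
Iterate (Newton) starting at ψ₁ = 0.5:
  ψ₁ = 0.500: g = -0.0295, g' = -0.642 → ψ₁ = 0.454
Converged at ψ₁ = 0.454.
Drum-1 compositions:
  A: x = 0.115, y = 0.421
  B: x = 0.226, y = 0.213
  C: x = 0.312, y = 0.271
  D: x = 0.348, y = 0.095
Drum-2 feed = drum-1 vapor: z₂ = (0.4211, 0.2132, 0.2707, 0.0950).
Drum 2:
Let ψ₂ = V/F and solve Σ zᵢ(Kᵢ−1)/(1+ψ₂(Kᵢ−1)) = 0.
g(0) = ΣzᵢKᵢ − 1 = 0.083 and g(1) = 1 − Σzᵢ/Kᵢ = -0.854, so a root lies in (0, 1).
Newton–Raphson from ψ₂ = 0.64:
  ψ₂ = 0.640: g = -0.2951, g' = -0.771 → ψ₂ = 0.257
  ψ₂ = 0.257: g = -0.0609, g' = -0.540 → ψ₂ = 0.145
Converged at ψ₂ = 0.145.
  A: x = 0.369, y = 0.729
  B: x = 0.230, y = 0.117
  C: x = 0.293, y = 0.138
  D: x = 0.108, y = 0.016

x_A (drum 2) = 0.369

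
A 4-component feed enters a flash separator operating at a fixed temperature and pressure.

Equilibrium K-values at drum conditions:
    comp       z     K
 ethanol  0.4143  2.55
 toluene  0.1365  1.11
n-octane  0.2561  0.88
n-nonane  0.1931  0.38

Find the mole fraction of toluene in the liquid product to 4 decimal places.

x_toluene = 0.1247

Material balance + equilibrium reduce to Σ zᵢ(Kᵢ−1)/(1+V/F(Kᵢ−1)) = 0.
Check two-phase: ΣzᵢKᵢ = 1.5067 > 1 and Σzᵢ/Kᵢ = 1.0846 > 1, so g(0) = 0.5067 > 0 and g(1) = -0.0846 < 0.
Newton–Raphson from V/F = 0.5:
  V/F = 0.5000: g = 0.16981, g' = -0.4775 → V/F = 0.8556
  V/F = 0.8556: g = 0.00053, g' = -0.5266 → V/F = 0.8566
Converged at V/F = 0.8566.
Compositions from xᵢ = zᵢ/(1+V/F(Kᵢ−1)), yᵢ = Kᵢxᵢ:
  ethanol: x = 0.1780, y = 0.4538
  toluene: x = 0.1247, y = 0.1385
  n-octane: x = 0.2854, y = 0.2512
  n-nonane: x = 0.4118, y = 0.1565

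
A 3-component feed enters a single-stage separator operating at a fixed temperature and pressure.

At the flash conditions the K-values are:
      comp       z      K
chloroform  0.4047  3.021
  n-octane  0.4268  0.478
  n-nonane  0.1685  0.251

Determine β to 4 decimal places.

Iterate (Newton) starting at β = 0.32:
  β = 0.3200: g = 0.06322, g' = -0.9407 → β = 0.3872
  β = 0.3872: g = 0.00185, g' = -0.8904 → β = 0.3893
Converged at β = 0.3893.

β = 0.3893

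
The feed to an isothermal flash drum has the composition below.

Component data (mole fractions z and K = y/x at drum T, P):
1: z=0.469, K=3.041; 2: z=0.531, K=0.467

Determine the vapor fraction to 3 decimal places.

ψ = 0.620

Binary case is linear: z₁(K₁−1)(1+ψ(K₂−1)) + z₂(K₂−1)(1+ψ(K₁−1)) = 0
⇒ ψ = [z₁(K₁−1)+z₂(K₂−1)] / [−(K₁−1)(K₂−1)] = 0.6742/1.0879 = 0.620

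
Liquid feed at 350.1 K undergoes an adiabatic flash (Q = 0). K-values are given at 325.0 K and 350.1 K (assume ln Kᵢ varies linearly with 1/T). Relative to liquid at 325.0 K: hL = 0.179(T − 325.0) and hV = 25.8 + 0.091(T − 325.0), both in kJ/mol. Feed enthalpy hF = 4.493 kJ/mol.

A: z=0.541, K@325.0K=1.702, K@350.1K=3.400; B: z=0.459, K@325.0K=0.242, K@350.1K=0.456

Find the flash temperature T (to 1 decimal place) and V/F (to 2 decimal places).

Adiabatic flash: solve Rachford–Rice at each trial T, then check hF = ψ·hV(T) + (1−ψ)·hL(T).
  T = 325.0 K: K = (1.702, 0.242), RR gives ψ = 0.060, H_out = 1.545 kJ/mol
  T = 350.1 K: K = (3.400, 0.456), RR gives ψ = 0.803, H_out = 23.442 kJ/mol
  T = 337.6 K: K = (2.440, 0.337), RR gives ψ = 0.497, H_out = 14.520 kJ/mol
  T = 331.3 K: K = (2.045, 0.286), RR gives ψ = 0.319, H_out = 9.174 kJ/mol
  T = 328.1 K: K = (1.865, 0.263), RR gives ψ = 0.203, H_out = 5.742 kJ/mol
  T = 326.6 K: K = (1.784, 0.253), RR gives ψ = 0.139, H_out = 3.848 kJ/mol
Linear interpolation between T = 326.6 (H_out = 3.848) and T = 328.1 (H_out = 5.742) on hF = 4.493 gives T ≈ 327.1 K, at which ψ = 0.16.

T = 327.1 K, V/F = 0.16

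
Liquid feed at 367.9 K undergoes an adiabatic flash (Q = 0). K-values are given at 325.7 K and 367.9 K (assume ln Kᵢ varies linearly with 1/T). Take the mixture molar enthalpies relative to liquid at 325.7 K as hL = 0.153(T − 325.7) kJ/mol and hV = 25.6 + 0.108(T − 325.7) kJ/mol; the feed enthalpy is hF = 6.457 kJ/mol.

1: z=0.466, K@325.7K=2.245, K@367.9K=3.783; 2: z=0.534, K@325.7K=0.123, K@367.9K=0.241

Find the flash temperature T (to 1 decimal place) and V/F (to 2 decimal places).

T = 335.0 K, V/F = 0.20

Adiabatic flash: solve Rachford–Rice at each trial T, then check hF = ψ·hV(T) + (1−ψ)·hL(T).
  T = 325.7 K: K = (2.245, 0.123), RR gives ψ = 0.102, H_out = 2.622 kJ/mol
  T = 367.9 K: K = (3.783, 0.241), RR gives ψ = 0.422, H_out = 16.460 kJ/mol
  T = 346.8 K: K = (2.961, 0.176), RR gives ψ = 0.293, H_out = 10.451 kJ/mol
  T = 336.2 K: K = (2.588, 0.148), RR gives ψ = 0.210, H_out = 6.894 kJ/mol
  T = 330.9 K: K = (2.411, 0.135), RR gives ψ = 0.160, H_out = 4.862 kJ/mol
  T = 333.5 K: K = (2.497, 0.141), RR gives ψ = 0.186, H_out = 5.886 kJ/mol
  T = 334.9 K: K = (2.544, 0.144), RR gives ψ = 0.199, H_out = 6.415 kJ/mol
Linear interpolation between T = 334.9 (H_out = 6.415) and T = 336.2 (H_out = 6.894) on hF = 6.457 gives T ≈ 335.0 K, at which ψ = 0.20.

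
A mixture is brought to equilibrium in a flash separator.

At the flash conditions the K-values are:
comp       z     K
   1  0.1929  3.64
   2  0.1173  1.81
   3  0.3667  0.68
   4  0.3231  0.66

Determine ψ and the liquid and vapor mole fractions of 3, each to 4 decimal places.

Material balance + equilibrium reduce to Σ zᵢ(Kᵢ−1)/(1+ψ(Kᵢ−1)) = 0.
Feasibility: ΣzᵢKᵢ = 1.3771, Σzᵢ/Kᵢ = 1.1466 — both > 1, two phases present.
Newton–Raphson from ψ = 0.5:
  ψ = 0.5000: g = 0.01508, g' = -0.3962 → ψ = 0.5381
  ψ = 0.5381: g = 0.00036, g' = -0.3775 → ψ = 0.5390
Converged at ψ = 0.5390.
Compositions from xᵢ = zᵢ/(1+ψ(Kᵢ−1)), yᵢ = Kᵢxᵢ:
  1: x = 0.0796, y = 0.2898
  2: x = 0.0817, y = 0.1478
  3: x = 0.4431, y = 0.3013
  4: x = 0.3956, y = 0.2611

ψ = 0.5390, x_3 = 0.4431, y_3 = 0.3013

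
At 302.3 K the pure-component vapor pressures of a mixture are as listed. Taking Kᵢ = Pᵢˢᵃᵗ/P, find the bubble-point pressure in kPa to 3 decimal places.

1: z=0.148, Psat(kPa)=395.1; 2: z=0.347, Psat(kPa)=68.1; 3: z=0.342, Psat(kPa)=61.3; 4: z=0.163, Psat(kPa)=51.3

Pbub = 111.432 kPa

At the bubble point ψ → 0, so ΣzᵢKᵢ = 1 with Kᵢ = Pᵢˢᵃᵗ/P ⇒ P = ΣzᵢPᵢˢᵃᵗ.
P = 0.148·395.1 + 0.347·68.1 + 0.342·61.3 + 0.163·51.3 = 111.432 kPa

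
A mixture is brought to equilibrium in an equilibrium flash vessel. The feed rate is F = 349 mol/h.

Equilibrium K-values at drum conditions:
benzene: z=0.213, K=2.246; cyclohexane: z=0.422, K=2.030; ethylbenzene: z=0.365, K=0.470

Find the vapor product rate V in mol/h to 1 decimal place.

Rachford–Rice: g(ψ) = Σ zᵢ(Kᵢ−1)/(1+ψ(Kᵢ−1)) = 0.
Feasibility: ΣzᵢKᵢ = 1.507, Σzᵢ/Kᵢ = 1.079 — both > 1, two phases present.
Newton iteration, ψ⁰ = 0.5:
  ψ = 0.500: g = 0.1872, g' = -0.510 → ψ = 0.867
  ψ = 0.867: g = -0.0006, g' = -0.552 → ψ = 0.866
Converged at ψ = 0.866.
Then V = ψ·F = 0.8657·349 = 302.1 mol/h and L = F − V = 46.9 mol/h.

V = 302.1 mol/h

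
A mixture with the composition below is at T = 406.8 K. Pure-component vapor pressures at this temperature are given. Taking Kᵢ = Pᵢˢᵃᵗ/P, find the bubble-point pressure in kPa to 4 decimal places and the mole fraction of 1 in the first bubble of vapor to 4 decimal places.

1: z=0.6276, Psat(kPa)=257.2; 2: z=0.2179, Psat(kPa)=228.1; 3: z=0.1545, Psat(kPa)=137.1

Pbub = 232.3037 kPa, y_1 = 0.6949

At the bubble point ψ → 0, so ΣzᵢKᵢ = 1 with Kᵢ = Pᵢˢᵃᵗ/P ⇒ P = ΣzᵢPᵢˢᵃᵗ.
P = 0.6276·257.2 + 0.2179·228.1 + 0.1545·137.1 = 232.3037 kPa
yᵢ = zᵢPᵢˢᵃᵗ/P ⇒ y_1 = 0.6276·257.2/232.3037 = 0.6949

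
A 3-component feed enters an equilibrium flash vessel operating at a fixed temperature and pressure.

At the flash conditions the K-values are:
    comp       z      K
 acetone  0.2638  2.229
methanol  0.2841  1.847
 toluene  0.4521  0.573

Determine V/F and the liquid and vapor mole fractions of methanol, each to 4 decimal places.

Newton–Raphson from V/F = 0.61:
  V/F = 0.6100: g = 0.08291, g' = -0.3695 → V/F = 0.8344
  V/F = 0.8344: g = 0.00116, g' = -0.3660 → V/F = 0.8376
Converged at V/F = 0.8376.
Compositions from xᵢ = zᵢ/(1+V/F(Kᵢ−1)), yᵢ = Kᵢxᵢ:
  acetone: x = 0.1300, y = 0.2898
  methanol: x = 0.1662, y = 0.3070
  toluene: x = 0.7038, y = 0.4033

V/F = 0.8376, x_methanol = 0.1662, y_methanol = 0.3070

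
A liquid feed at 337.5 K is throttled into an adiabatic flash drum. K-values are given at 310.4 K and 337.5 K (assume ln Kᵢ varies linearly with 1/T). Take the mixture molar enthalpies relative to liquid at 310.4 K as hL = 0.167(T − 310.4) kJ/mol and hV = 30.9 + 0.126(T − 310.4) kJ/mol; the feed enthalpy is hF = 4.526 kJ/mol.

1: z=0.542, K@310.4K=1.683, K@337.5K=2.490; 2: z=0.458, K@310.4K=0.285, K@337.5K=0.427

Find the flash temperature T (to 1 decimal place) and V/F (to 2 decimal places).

T = 312.1 K, V/F = 0.14

Adiabatic flash: solve Rachford–Rice at each trial T, then check hF = ψ·hV(T) + (1−ψ)·hL(T).
  T = 310.4 K: K = (1.683, 0.285), RR gives ψ = 0.087, H_out = 2.703 kJ/mol
  T = 337.5 K: K = (2.490, 0.427), RR gives ψ = 0.639, H_out = 23.546 kJ/mol
  T = 323.9 K: K = (2.062, 0.352), RR gives ψ = 0.405, H_out = 14.538 kJ/mol
  T = 317.1 K: K = (1.866, 0.317), RR gives ψ = 0.265, H_out = 9.220 kJ/mol
  T = 313.8 K: K = (1.774, 0.301), RR gives ψ = 0.184, H_out = 6.225 kJ/mol
  T = 312.1 K: K = (1.728, 0.293), RR gives ψ = 0.138, H_out = 4.529 kJ/mol
Linear interpolation between T = 310.4 (H_out = 2.703) and T = 312.1 (H_out = 4.529) on hF = 4.526 gives T ≈ 312.1 K, at which ψ = 0.14.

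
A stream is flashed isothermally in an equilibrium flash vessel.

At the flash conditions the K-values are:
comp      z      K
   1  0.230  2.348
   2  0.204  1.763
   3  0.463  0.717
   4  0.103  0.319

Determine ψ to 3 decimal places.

Material balance + equilibrium reduce to Σ zᵢ(Kᵢ−1)/(1+ψ(Kᵢ−1)) = 0.
Feasibility: ΣzᵢKᵢ = 1.265, Σzᵢ/Kᵢ = 1.182 — both > 1, two phases present.
Iterate (Newton) starting at ψ = 0.5:
  ψ = 0.500: g = 0.0389, g' = -0.372 → ψ = 0.605
Converged at ψ = 0.605.

ψ = 0.605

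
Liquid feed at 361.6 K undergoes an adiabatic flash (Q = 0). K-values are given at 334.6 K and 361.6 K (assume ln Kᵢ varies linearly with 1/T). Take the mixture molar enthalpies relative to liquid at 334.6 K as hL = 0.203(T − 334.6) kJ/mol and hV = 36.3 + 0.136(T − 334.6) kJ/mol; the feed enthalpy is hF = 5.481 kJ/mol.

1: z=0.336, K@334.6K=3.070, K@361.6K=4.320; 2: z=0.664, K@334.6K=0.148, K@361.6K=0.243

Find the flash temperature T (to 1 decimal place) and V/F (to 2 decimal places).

Adiabatic flash: solve Rachford–Rice at each trial T, then check hF = ψ·hV(T) + (1−ψ)·hL(T).
  T = 334.6 K: K = (3.070, 0.148), RR gives ψ = 0.074, H_out = 2.671 kJ/mol
  T = 361.6 K: K = (4.320, 0.243), RR gives ψ = 0.244, H_out = 13.892 kJ/mol
  T = 348.1 K: K = (3.666, 0.191), RR gives ψ = 0.167, H_out = 8.634 kJ/mol
  T = 341.4 K: K = (3.363, 0.169), RR gives ψ = 0.123, H_out = 5.799 kJ/mol
  T = 338.0 K: K = (3.215, 0.158), RR gives ψ = 0.099, H_out = 4.273 kJ/mol
  T = 339.7 K: K = (3.288, 0.164), RR gives ψ = 0.112, H_out = 5.045 kJ/mol
Linear interpolation between T = 339.7 (H_out = 5.045) and T = 341.4 (H_out = 5.799) on hF = 5.481 gives T ≈ 340.7 K, at which ψ = 0.12.

T = 340.7 K, V/F = 0.12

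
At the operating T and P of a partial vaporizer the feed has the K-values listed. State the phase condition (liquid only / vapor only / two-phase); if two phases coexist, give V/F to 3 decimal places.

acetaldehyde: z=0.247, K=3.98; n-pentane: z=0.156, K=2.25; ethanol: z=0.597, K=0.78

ΣzᵢKᵢ = 1.800; Σzᵢ/Kᵢ = 0.897.
Since Σzᵢ/Kᵢ < 1 the mixture is above its dew point — single vapor phase.

vapor only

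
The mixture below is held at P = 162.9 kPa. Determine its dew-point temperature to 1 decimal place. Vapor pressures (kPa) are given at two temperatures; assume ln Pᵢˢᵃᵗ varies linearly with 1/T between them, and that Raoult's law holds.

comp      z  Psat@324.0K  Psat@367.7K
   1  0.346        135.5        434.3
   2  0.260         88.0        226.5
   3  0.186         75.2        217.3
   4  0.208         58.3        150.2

T = 349.9 K

Dew-point temperature: Σzᵢ·P/Pᵢˢᵃᵗ(T) = 1. Interpolate ln Pᵢˢᵃᵗ = aᵢ + bᵢ/T.
  T = 324.0 K: ΣzᵢP/Pᵢˢᵃᵗ = 1.8814
  T = 367.7 K: ΣzᵢP/Pᵢˢᵃᵗ = 0.6818
  T = 345.9 K: ΣzᵢP/Pᵢˢᵃᵗ = 1.0945
  T = 356.8 K: ΣzᵢP/Pᵢˢᵃᵗ = 0.8574
  T = 351.4 K: ΣzᵢP/Pᵢˢᵃᵗ = 0.9658
  T = 348.6 K: ΣzᵢP/Pᵢˢᵃᵗ = 1.0288
Interpolating between 348.6 K and 351.4 K gives T ≈ 349.9 K.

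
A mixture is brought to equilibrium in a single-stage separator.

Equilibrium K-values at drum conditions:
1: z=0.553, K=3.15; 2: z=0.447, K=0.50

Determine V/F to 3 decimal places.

Material balance + equilibrium reduce to Σ zᵢ(Kᵢ−1)/(1+V/F(Kᵢ−1)) = 0.
Check two-phase: ΣzᵢKᵢ = 1.965 > 1 and Σzᵢ/Kᵢ = 1.070 > 1, so g(0) = 0.965 > 0 and g(1) = -0.070 < 0.
Binary case is linear: z₁(K₁−1)(1+V/F(K₂−1)) + z₂(K₂−1)(1+V/F(K₁−1)) = 0
⇒ V/F = [z₁(K₁−1)+z₂(K₂−1)] / [−(K₁−1)(K₂−1)] = 0.9654/1.0750 = 0.898

V/F = 0.898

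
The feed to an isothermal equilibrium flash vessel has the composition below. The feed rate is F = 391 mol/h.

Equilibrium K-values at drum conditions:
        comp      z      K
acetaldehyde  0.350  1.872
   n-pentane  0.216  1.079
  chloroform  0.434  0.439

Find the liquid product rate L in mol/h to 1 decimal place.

Rachford–Rice: g(ψ) = Σ zᵢ(Kᵢ−1)/(1+ψ(Kᵢ−1)) = 0.
Feasibility: ΣzᵢKᵢ = 1.079, Σzᵢ/Kᵢ = 1.376 — both > 1, two phases present.
Newton–Raphson from ψ = 0.5:
  ψ = 0.500: g = -0.1094, g' = -0.394 → ψ = 0.222
  ψ = 0.222: g = -0.0058, g' = -0.366 → ψ = 0.207
Converged at ψ = 0.207.
Then V = ψ·F = 0.2066·391 = 80.8 mol/h and L = F − V = 310.2 mol/h.

L = 310.2 mol/h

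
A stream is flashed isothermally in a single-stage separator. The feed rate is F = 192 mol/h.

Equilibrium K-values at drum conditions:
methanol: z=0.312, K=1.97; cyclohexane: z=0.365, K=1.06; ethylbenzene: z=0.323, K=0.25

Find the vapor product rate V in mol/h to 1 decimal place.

V = 34.2 mol/h

Let ψ = V/F and solve Σ zᵢ(Kᵢ−1)/(1+ψ(Kᵢ−1)) = 0.
Check two-phase: ΣzᵢKᵢ = 1.082 > 1 and Σzᵢ/Kᵢ = 1.795 > 1, so g(0) = 0.082 > 0 and g(1) = -0.795 < 0.
Newton–Raphson from ψ = 0.63:
  ψ = 0.630: g = -0.2503, g' = -0.767 → ψ = 0.304
  ψ = 0.304: g = -0.0585, g' = -0.481 → ψ = 0.182
  ψ = 0.182: g = -0.0018, g' = -0.457 → ψ = 0.178
Converged at ψ = 0.178.
Then V = ψ·F = 0.1784·192 = 34.2 mol/h and L = F − V = 157.8 mol/h.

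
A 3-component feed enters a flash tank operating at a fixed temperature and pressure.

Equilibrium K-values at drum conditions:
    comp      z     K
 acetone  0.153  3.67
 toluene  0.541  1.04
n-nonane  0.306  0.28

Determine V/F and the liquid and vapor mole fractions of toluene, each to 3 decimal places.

V/F = 0.246, x_toluene = 0.536, y_toluene = 0.557

Rachford–Rice: g(V/F) = Σ zᵢ(Kᵢ−1)/(1+V/F(Kᵢ−1)) = 0.
Check two-phase: ΣzᵢKᵢ = 1.210 > 1 and Σzᵢ/Kᵢ = 1.655 > 1, so g(0) = 0.210 > 0 and g(1) = -0.655 < 0.
Newton iteration, V/F⁰ = 0.34:
  V/F = 0.340: g = -0.0563, g' = -0.579 → V/F = 0.243
  V/F = 0.243: g = 0.0023, g' = -0.635 → V/F = 0.246
Converged at V/F = 0.246.
Compositions from xᵢ = zᵢ/(1+V/F(Kᵢ−1)), yᵢ = Kᵢxᵢ:
  acetone: x = 0.092, y = 0.339
  toluene: x = 0.536, y = 0.557
  n-nonane: x = 0.372, y = 0.104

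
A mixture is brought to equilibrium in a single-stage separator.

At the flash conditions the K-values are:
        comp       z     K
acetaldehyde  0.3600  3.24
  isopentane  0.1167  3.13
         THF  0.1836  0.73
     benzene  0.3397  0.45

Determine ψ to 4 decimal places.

ψ = 0.7753

Let ψ = V/F and solve Σ zᵢ(Kᵢ−1)/(1+ψ(Kᵢ−1)) = 0.
g(0) = ΣzᵢKᵢ − 1 = 0.8186 and g(1) = 1 − Σzᵢ/Kᵢ = -0.1548, so a root lies in (0, 1).
Newton iteration, ψ⁰ = 0.37:
  ψ = 0.3700: g = 0.29032, g' = -0.8842 → ψ = 0.6983
  ψ = 0.6983: g = 0.04996, g' = -0.6515 → ψ = 0.7750
  ψ = 0.7750: g = 0.00016, g' = -0.6502 → ψ = 0.7753
Converged at ψ = 0.7753.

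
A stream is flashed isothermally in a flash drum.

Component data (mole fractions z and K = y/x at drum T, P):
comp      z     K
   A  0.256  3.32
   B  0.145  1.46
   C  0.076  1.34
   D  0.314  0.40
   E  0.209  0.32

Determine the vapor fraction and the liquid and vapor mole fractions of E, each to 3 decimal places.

ψ = 0.329, x_E = 0.269, y_E = 0.086

Let ψ = V/F and solve Σ zᵢ(Kᵢ−1)/(1+ψ(Kᵢ−1)) = 0.
g(0) = ΣzᵢKᵢ − 1 = 0.356 and g(1) = 1 − Σzᵢ/Kᵢ = -0.671, so a root lies in (0, 1).
Iterate (Newton) starting at ψ = 0.51:
  ψ = 0.510: g = -0.1410, g' = -0.777 → ψ = 0.329
Converged at ψ = 0.329.
Compositions from xᵢ = zᵢ/(1+ψ(Kᵢ−1)), yᵢ = Kᵢxᵢ:
  A: x = 0.145, y = 0.482
  B: x = 0.126, y = 0.184
  C: x = 0.068, y = 0.092
  D: x = 0.391, y = 0.157
  E: x = 0.269, y = 0.086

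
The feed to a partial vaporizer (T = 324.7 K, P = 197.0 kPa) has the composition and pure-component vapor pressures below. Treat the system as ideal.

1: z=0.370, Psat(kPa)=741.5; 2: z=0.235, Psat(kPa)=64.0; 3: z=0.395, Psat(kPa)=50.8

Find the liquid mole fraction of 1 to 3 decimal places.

Raoult's law: Kᵢ = Pᵢˢᵃᵗ/P = Pᵢˢᵃᵗ/197.0.
  K_1 = 741.5/197.0 = 3.76396, K_2 = 64.0/197.0 = 0.32487, K_3 = 50.8/197.0 = 0.25787
Material balance + equilibrium reduce to Σ zᵢ(Kᵢ−1)/(1+β(Kᵢ−1)) = 0.
g(0) = ΣzᵢKᵢ − 1 = 0.571 and g(1) = 1 − Σzᵢ/Kᵢ = -1.353, so a root lies in (0, 1).
Newton iteration, β⁰ = 0.5:
  β = 0.500: g = -0.2763, g' = -1.292 → β = 0.286
  β = 0.286: g = 0.0021, g' = -1.396 → β = 0.288
Converged at β = 0.288.
Compositions from xᵢ = zᵢ/(1+β(Kᵢ−1)), yᵢ = Kᵢxᵢ:
  1: x = 0.206, y = 0.776
  2: x = 0.292, y = 0.095
  3: x = 0.502, y = 0.130

x_1 = 0.206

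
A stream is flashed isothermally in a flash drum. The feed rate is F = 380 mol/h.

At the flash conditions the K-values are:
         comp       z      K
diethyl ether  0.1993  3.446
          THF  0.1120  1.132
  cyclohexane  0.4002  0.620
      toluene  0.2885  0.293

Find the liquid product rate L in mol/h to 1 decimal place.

L = 330.7 mol/h

Iterate (Newton) starting at ψ = 0.5:
  ψ = 0.5000: g = -0.27008, g' = -0.6761 → ψ = 0.1005
  ψ = 0.1005: g = 0.02817, g' = -0.9997 → ψ = 0.1287
  ψ = 0.1287: g = 0.00101, g' = -0.9300 → ψ = 0.1298
Converged at ψ = 0.1298.
Then V = ψ·F = 0.1298·380 = 49.3 mol/h and L = F − V = 330.7 mol/h.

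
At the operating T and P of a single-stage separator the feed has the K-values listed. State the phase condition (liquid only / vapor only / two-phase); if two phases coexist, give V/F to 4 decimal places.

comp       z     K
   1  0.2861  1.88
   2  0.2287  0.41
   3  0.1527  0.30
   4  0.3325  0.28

ΣzᵢKᵢ = 0.7705; Σzᵢ/Kᵢ = 2.4065.
Since ΣzᵢKᵢ < 1 the mixture is below its bubble point — single liquid phase.

liquid only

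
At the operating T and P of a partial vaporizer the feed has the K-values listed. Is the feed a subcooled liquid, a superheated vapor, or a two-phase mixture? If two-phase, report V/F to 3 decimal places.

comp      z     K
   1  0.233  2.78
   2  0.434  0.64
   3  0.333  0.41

two-phase, V/F = 0.075

ΣzᵢKᵢ = 1.062; Σzᵢ/Kᵢ = 1.574.
Both exceed 1, so a two-phase solution exists.
Newton iteration, ψ⁰ = 0.56:
  ψ = 0.560: g = -0.2814, g' = -0.532 → ψ = 0.031
  ψ = 0.031: g = 0.0349, g' = -0.841 → ψ = 0.073
  ψ = 0.073: g = 0.0016, g' = -0.765 → ψ = 0.075
Converged at ψ = 0.075.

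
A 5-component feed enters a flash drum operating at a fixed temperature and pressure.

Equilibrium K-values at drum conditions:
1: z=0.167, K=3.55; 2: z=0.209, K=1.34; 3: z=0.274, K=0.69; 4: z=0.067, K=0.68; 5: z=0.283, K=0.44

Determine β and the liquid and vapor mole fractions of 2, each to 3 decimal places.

Let β = V/F and solve Σ zᵢ(Kᵢ−1)/(1+β(Kᵢ−1)) = 0.
Feasibility: ΣzᵢKᵢ = 1.232, Σzᵢ/Kᵢ = 1.342 — both > 1, two phases present.
Newton iteration, β⁰ = 0.41:
  β = 0.410: g = -0.0571, g' = -0.471 → β = 0.289
  β = 0.289: g = 0.0040, g' = -0.547 → β = 0.296
Converged at β = 0.296.
Compositions from xᵢ = zᵢ/(1+β(Kᵢ−1)), yᵢ = Kᵢxᵢ:
  1: x = 0.095, y = 0.338
  2: x = 0.190, y = 0.254
  3: x = 0.302, y = 0.208
  4: x = 0.074, y = 0.050
  5: x = 0.339, y = 0.149

β = 0.296, x_2 = 0.190, y_2 = 0.254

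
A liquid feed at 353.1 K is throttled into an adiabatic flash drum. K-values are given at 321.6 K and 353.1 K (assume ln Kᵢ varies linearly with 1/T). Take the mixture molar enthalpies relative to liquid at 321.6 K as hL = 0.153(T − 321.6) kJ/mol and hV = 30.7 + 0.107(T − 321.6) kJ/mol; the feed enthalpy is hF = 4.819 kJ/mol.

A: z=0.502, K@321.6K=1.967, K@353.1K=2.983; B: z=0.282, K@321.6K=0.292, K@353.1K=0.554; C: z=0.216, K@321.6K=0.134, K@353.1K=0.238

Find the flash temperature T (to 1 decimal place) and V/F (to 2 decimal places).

Adiabatic flash: solve Rachford–Rice at each trial T, then check hF = ψ·hV(T) + (1−ψ)·hL(T).
  T = 321.6 K: K = (1.967, 0.292, 0.134), RR gives ψ = 0.131, H_out = 4.013 kJ/mol
  T = 353.1 K: K = (2.983, 0.554, 0.238), RR gives ψ = 0.578, H_out = 21.734 kJ/mol
  T = 337.4 K: K = (2.448, 0.409, 0.181), RR gives ψ = 0.377, H_out = 13.707 kJ/mol
  T = 329.5 K: K = (2.200, 0.347, 0.156), RR gives ψ = 0.265, H_out = 9.234 kJ/mol
  T = 325.6 K: K = (2.083, 0.319, 0.145), RR gives ψ = 0.202, H_out = 6.783 kJ/mol
  T = 323.6 K: K = (2.025, 0.305, 0.139), RR gives ψ = 0.168, H_out = 5.436 kJ/mol
Linear interpolation between T = 321.6 (H_out = 4.013) and T = 323.6 (H_out = 5.436) on hF = 4.819 gives T ≈ 322.7 K, at which ψ = 0.15.

T = 322.7 K, V/F = 0.15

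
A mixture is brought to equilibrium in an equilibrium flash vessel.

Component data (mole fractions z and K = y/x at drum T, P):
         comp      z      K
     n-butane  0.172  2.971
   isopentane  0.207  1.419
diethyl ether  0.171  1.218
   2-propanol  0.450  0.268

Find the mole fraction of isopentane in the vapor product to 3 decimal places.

Let β = V/F and solve Σ zᵢ(Kᵢ−1)/(1+β(Kᵢ−1)) = 0.
Check two-phase: ΣzᵢKᵢ = 1.134 > 1 and Σzᵢ/Kᵢ = 2.023 > 1, so g(0) = 0.134 > 0 and g(1) = -1.023 < 0.
Iterate (Newton) starting at β = 0.65:
  β = 0.650: g = -0.3790, g' = -1.035 → β = 0.284
  β = 0.284: g = -0.0857, g' = -0.695 → β = 0.160
  β = 0.160: g = 0.0016, g' = -0.735 → β = 0.163
Converged at β = 0.163.
Compositions from xᵢ = zᵢ/(1+β(Kᵢ−1)), yᵢ = Kᵢxᵢ:
  n-butane: x = 0.130, y = 0.387
  isopentane: x = 0.194, y = 0.275
  diethyl ether: x = 0.165, y = 0.201
  2-propanol: x = 0.511, y = 0.137

y_isopentane = 0.275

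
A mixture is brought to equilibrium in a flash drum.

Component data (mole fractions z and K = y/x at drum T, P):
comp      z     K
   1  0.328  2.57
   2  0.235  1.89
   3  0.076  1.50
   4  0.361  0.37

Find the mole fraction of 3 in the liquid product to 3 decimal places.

x_3 = 0.056

Rachford–Rice: g(ψ) = Σ zᵢ(Kᵢ−1)/(1+ψ(Kᵢ−1)) = 0.
g(0) = ΣzᵢKᵢ − 1 = 0.535 and g(1) = 1 − Σzᵢ/Kᵢ = -0.278, so a root lies in (0, 1).
Newton iteration, ψ⁰ = 0.5:
  ψ = 0.500: g = 0.1316, g' = -0.660 → ψ = 0.699
  ψ = 0.699: g = -0.0040, g' = -0.723 → ψ = 0.694
Converged at ψ = 0.694.
Compositions from xᵢ = zᵢ/(1+ψ(Kᵢ−1)), yᵢ = Kᵢxᵢ:
  1: x = 0.157, y = 0.403
  2: x = 0.145, y = 0.275
  3: x = 0.056, y = 0.085
  4: x = 0.641, y = 0.237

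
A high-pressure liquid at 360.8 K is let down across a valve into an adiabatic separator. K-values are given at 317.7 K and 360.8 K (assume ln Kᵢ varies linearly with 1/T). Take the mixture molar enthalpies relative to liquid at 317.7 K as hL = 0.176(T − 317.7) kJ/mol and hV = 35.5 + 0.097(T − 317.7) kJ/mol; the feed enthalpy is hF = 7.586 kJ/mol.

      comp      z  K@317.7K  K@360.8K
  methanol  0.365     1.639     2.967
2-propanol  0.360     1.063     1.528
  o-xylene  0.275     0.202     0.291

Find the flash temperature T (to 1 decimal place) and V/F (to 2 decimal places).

T = 320.5 K, V/F = 0.20

Adiabatic flash: solve Rachford–Rice at each trial T, then check hF = ψ·hV(T) + (1−ψ)·hL(T).
  T = 317.7 K: K = (1.639, 1.063, 0.202), RR gives ψ = 0.110, H_out = 3.892 kJ/mol
  T = 360.8 K: K = (2.967, 1.528, 0.291), RR gives ψ = 0.761, H_out = 31.999 kJ/mol
  T = 339.2 K: K = (2.246, 1.289, 0.245), RR gives ψ = 0.557, H_out = 22.601 kJ/mol
  T = 328.4 K: K = (1.927, 1.174, 0.223), RR gives ψ = 0.391, H_out = 15.435 kJ/mol
  T = 323.0 K: K = (1.778, 1.117, 0.212), RR gives ψ = 0.271, H_out = 10.451 kJ/mol
  T = 320.4 K: K = (1.709, 1.091, 0.207), RR gives ψ = 0.199, H_out = 7.497 kJ/mol
  T = 321.7 K: K = (1.743, 1.104, 0.210), RR gives ψ = 0.237, H_out = 9.029 kJ/mol
Linear interpolation between T = 320.4 (H_out = 7.497) and T = 321.7 (H_out = 9.029) on hF = 7.586 gives T ≈ 320.5 K, at which ψ = 0.20.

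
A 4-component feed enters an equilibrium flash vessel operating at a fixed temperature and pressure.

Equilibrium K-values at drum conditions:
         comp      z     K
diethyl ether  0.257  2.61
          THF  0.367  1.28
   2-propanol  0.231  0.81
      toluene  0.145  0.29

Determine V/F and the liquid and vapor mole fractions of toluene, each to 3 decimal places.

V/F = 0.752, x_toluene = 0.311, y_toluene = 0.090

Rachford–Rice: g(V/F) = Σ zᵢ(Kᵢ−1)/(1+V/F(Kᵢ−1)) = 0.
Feasibility: ΣzᵢKᵢ = 1.370, Σzᵢ/Kᵢ = 1.170 — both > 1, two phases present.
Newton–Raphson from V/F = 0.45:
  V/F = 0.450: g = 0.1319, g' = -0.415 → V/F = 0.768
  V/F = 0.768: g = -0.0083, g' = -0.518 → V/F = 0.752
Converged at V/F = 0.752.
Compositions from xᵢ = zᵢ/(1+V/F(Kᵢ−1)), yᵢ = Kᵢxᵢ:
  diethyl ether: x = 0.116, y = 0.303
  THF: x = 0.303, y = 0.388
  2-propanol: x = 0.270, y = 0.218
  toluene: x = 0.311, y = 0.090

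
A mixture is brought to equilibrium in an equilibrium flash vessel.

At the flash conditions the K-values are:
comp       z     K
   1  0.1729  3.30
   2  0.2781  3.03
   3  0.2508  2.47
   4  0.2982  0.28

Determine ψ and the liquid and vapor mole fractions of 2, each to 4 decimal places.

ψ = 0.8143, x_2 = 0.1048, y_2 = 0.3176

Rachford–Rice: g(ψ) = Σ zᵢ(Kᵢ−1)/(1+ψ(Kᵢ−1)) = 0.
Check two-phase: ΣzᵢKᵢ = 2.1162 > 1 and Σzᵢ/Kᵢ = 1.3107 > 1, so g(0) = 1.1162 > 0 and g(1) = -0.3107 < 0.
Iterate (Newton) starting at ψ = 0.51:
  ψ = 0.5100: g = 0.33180, g' = -1.0334 → ψ = 0.8311
  ψ = 0.8311: g = -0.02195, g' = -1.3348 → ψ = 0.8146
  ψ = 0.8146: g = -0.00038, g' = -1.2900 → ψ = 0.8143
Converged at ψ = 0.8143.
Compositions from xᵢ = zᵢ/(1+ψ(Kᵢ−1)), yᵢ = Kᵢxᵢ:
  1: x = 0.0602, y = 0.1986
  2: x = 0.1048, y = 0.3176
  3: x = 0.1142, y = 0.2820
  4: x = 0.7208, y = 0.2018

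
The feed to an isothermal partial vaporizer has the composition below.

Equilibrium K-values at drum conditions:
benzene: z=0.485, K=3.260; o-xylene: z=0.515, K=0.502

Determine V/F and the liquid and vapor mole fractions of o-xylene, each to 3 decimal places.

Binary case is linear: z₁(K₁−1)(1+V/F(K₂−1)) + z₂(K₂−1)(1+V/F(K₁−1)) = 0
⇒ V/F = [z₁(K₁−1)+z₂(K₂−1)] / [−(K₁−1)(K₂−1)] = 0.8396/1.1255 = 0.746
Compositions from xᵢ = zᵢ/(1+V/F(Kᵢ−1)), yᵢ = Kᵢxᵢ:
  benzene: x = 0.181, y = 0.589
  o-xylene: x = 0.819, y = 0.411

V/F = 0.746, x_o-xylene = 0.819, y_o-xylene = 0.411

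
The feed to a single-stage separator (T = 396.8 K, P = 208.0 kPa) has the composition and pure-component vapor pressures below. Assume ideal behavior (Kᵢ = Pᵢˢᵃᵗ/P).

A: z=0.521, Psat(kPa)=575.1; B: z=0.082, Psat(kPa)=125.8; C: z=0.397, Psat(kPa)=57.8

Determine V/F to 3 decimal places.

V/F = 0.499

Raoult's law: Kᵢ = Pᵢˢᵃᵗ/P = Pᵢˢᵃᵗ/208.0.
  K_A = 575.1/208.0 = 2.76490, K_B = 125.8/208.0 = 0.60481, K_C = 57.8/208.0 = 0.27788
Rachford–Rice: g(V/F) = Σ zᵢ(Kᵢ−1)/(1+V/F(Kᵢ−1)) = 0.
g(0) = ΣzᵢKᵢ − 1 = 0.600 and g(1) = 1 − Σzᵢ/Kᵢ = -0.753, so a root lies in (0, 1).
Iterate (Newton) starting at V/F = 0.47:
  V/F = 0.470: g = 0.0288, g' = -0.979 → V/F = 0.499
Converged at V/F = 0.499.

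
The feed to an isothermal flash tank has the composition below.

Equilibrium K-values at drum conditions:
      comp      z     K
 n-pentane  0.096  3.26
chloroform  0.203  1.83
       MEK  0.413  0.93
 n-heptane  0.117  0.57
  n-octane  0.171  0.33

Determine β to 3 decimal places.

Newton iteration, β⁰ = 0.5:
  β = 0.500: g = -0.0454, g' = -0.389 → β = 0.383
Converged at β = 0.383.

β = 0.383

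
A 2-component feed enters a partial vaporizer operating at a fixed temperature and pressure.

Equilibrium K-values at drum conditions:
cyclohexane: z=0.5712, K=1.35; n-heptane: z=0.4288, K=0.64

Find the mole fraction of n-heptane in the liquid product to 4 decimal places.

x_n-heptane = 0.4930

Binary case is linear: z₁(K₁−1)(1+V/F(K₂−1)) + z₂(K₂−1)(1+V/F(K₁−1)) = 0
⇒ V/F = [z₁(K₁−1)+z₂(K₂−1)] / [−(K₁−1)(K₂−1)] = 0.04555/0.12600 = 0.3615
Compositions from xᵢ = zᵢ/(1+V/F(Kᵢ−1)), yᵢ = Kᵢxᵢ:
  cyclohexane: x = 0.5070, y = 0.6845
  n-heptane: x = 0.4930, y = 0.3155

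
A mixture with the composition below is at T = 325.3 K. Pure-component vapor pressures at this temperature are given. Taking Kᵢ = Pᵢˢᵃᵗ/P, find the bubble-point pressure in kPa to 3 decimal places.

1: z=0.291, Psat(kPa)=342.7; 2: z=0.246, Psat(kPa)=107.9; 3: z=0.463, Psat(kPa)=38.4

At the bubble point ψ → 0, so ΣzᵢKᵢ = 1 with Kᵢ = Pᵢˢᵃᵗ/P ⇒ P = ΣzᵢPᵢˢᵃᵗ.
P = 0.291·342.7 + 0.246·107.9 + 0.463·38.4 = 144.048 kPa

Pbub = 144.048 kPa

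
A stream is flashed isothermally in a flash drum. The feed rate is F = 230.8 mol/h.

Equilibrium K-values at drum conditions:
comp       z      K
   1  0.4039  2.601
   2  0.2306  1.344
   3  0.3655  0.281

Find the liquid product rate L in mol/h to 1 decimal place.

L = 110.7 mol/h

Let ψ = V/F and solve Σ zᵢ(Kᵢ−1)/(1+ψ(Kᵢ−1)) = 0.
Feasibility: ΣzᵢKᵢ = 1.4632, Σzᵢ/Kᵢ = 1.6276 — both > 1, two phases present.
Newton–Raphson from ψ = 0.5:
  ψ = 0.5000: g = 0.01654, g' = -0.7998 → ψ = 0.5207
  ψ = 0.5207: g = -0.00010, g' = -0.8103 → ψ = 0.5205
Converged at ψ = 0.5205.
Then V = ψ·F = 0.5205·230.8 = 120.1 mol/h and L = F − V = 110.7 mol/h.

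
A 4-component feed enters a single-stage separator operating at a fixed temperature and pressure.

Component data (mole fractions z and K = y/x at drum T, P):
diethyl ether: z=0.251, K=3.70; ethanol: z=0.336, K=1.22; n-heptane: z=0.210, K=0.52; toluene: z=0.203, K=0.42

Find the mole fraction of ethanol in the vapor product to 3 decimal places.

Newton–Raphson from V/F = 0.44:
  V/F = 0.440: g = 0.0913, g' = -0.597 → V/F = 0.593
  V/F = 0.593: g = 0.0056, g' = -0.536 → V/F = 0.603
Converged at V/F = 0.603.
Compositions from xᵢ = zᵢ/(1+V/F(Kᵢ−1)), yᵢ = Kᵢxᵢ:
  diethyl ether: x = 0.095, y = 0.353
  ethanol: x = 0.297, y = 0.362
  n-heptane: x = 0.296, y = 0.154
  toluene: x = 0.312, y = 0.131

y_ethanol = 0.362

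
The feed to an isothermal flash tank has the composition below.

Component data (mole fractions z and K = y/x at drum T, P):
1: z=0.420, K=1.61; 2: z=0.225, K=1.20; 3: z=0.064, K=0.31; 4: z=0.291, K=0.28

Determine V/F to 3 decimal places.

V/F = 0.134

Iterate (Newton) starting at V/F = 0.5:
  V/F = 0.500: g = -0.1576, g' = -0.539 → V/F = 0.207
  V/F = 0.207: g = -0.0272, g' = -0.381 → V/F = 0.136
  V/F = 0.136: g = -0.0006, g' = -0.364 → V/F = 0.134
Converged at V/F = 0.134.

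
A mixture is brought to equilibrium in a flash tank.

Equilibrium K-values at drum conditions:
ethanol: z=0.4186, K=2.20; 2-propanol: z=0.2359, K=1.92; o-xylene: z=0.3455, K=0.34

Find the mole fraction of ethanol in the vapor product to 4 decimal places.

y_ethanol = 0.5087

Rachford–Rice: g(ψ) = Σ zᵢ(Kᵢ−1)/(1+ψ(Kᵢ−1)) = 0.
Check two-phase: ΣzᵢKᵢ = 1.4913 > 1 and Σzᵢ/Kᵢ = 1.3293 > 1, so g(0) = 0.4913 > 0 and g(1) = -0.3293 < 0.
Iterate (Newton) starting at ψ = 0.46:
  ψ = 0.4600: g = 0.14871, g' = -0.6592 → ψ = 0.6856
  ψ = 0.6856: g = -0.00782, g' = -0.7586 → ψ = 0.6753
  ψ = 0.6753: g = -0.00005, g' = -0.7497 → ψ = 0.6752
Converged at ψ = 0.6752.
Compositions from xᵢ = zᵢ/(1+ψ(Kᵢ−1)), yᵢ = Kᵢxᵢ:
  ethanol: x = 0.2312, y = 0.5087
  2-propanol: x = 0.1455, y = 0.2794
  o-xylene: x = 0.6233, y = 0.2119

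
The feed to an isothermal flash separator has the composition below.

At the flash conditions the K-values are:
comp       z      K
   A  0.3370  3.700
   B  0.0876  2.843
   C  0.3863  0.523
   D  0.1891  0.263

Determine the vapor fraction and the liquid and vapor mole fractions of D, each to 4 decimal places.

ψ = 0.5092, x_D = 0.3027, y_D = 0.0796

Iterate (Newton) starting at ψ = 0.5:
  ψ = 0.5000: g = 0.00854, g' = -0.9346 → ψ = 0.5091
  ψ = 0.5091: g = 0.00002, g' = -0.9313 → ψ = 0.5092
Converged at ψ = 0.5092.
Compositions from xᵢ = zᵢ/(1+ψ(Kᵢ−1)), yᵢ = Kᵢxᵢ:
  A: x = 0.1419, y = 0.5251
  B: x = 0.0452, y = 0.1285
  C: x = 0.5102, y = 0.2668
  D: x = 0.3027, y = 0.0796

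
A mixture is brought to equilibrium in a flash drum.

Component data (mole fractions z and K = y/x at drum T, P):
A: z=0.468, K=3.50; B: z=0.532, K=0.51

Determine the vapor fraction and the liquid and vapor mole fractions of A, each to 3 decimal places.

ψ = 0.742, x_A = 0.164, y_A = 0.574

Material balance + equilibrium reduce to Σ zᵢ(Kᵢ−1)/(1+ψ(Kᵢ−1)) = 0.
Check two-phase: ΣzᵢKᵢ = 1.909 > 1 and Σzᵢ/Kᵢ = 1.177 > 1, so g(0) = 0.909 > 0 and g(1) = -0.177 < 0.
Newton–Raphson from ψ = 0.41:
  ψ = 0.410: g = 0.2516, g' = -0.913 → ψ = 0.685
  ψ = 0.685: g = 0.0387, g' = -0.687 → ψ = 0.742
Converged at ψ = 0.742.
Compositions from xᵢ = zᵢ/(1+ψ(Kᵢ−1)), yᵢ = Kᵢxᵢ:
  A: x = 0.164, y = 0.574
  B: x = 0.836, y = 0.426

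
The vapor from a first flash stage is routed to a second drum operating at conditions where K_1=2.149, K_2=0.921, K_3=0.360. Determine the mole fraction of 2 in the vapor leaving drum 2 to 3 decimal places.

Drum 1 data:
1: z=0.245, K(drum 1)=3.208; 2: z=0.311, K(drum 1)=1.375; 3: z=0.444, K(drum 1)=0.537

y_2 (drum 2) = 0.317

Drum 1:
Let ψ₁ = V/F and solve Σ zᵢ(Kᵢ−1)/(1+ψ₁(Kᵢ−1)) = 0.
g(0) = ΣzᵢKᵢ − 1 = 0.452 and g(1) = 1 − Σzᵢ/Kᵢ = -0.129, so a root lies in (0, 1).
Newton iteration, ψ₁⁰ = 0.66:
  ψ₁ = 0.660: g = 0.0176, g' = -0.423 → ψ₁ = 0.702
Converged at ψ₁ = 0.702.
Drum-1 compositions:
  1: x = 0.096, y = 0.308
  2: x = 0.246, y = 0.339
  3: x = 0.658, y = 0.353
Drum-2 feed = drum-1 vapor: z₂ = (0.3083, 0.3385, 0.3532).
Drum 2:
Rachford–Rice: g(ψ₂) = Σ zᵢ(Kᵢ−1)/(1+ψ₂(Kᵢ−1)) = 0.
g(0) = ΣzᵢKᵢ − 1 = 0.101 and g(1) = 1 − Σzᵢ/Kᵢ = -0.492, so a root lies in (0, 1).
Newton iteration, ψ₂⁰ = 0.5:
  ψ₂ = 0.500: g = -0.1353, g' = -0.479 → ψ₂ = 0.218
  ψ₂ = 0.218: g = -0.0065, g' = -0.458 → ψ₂ = 0.204
Converged at ψ₂ = 0.204.
  1: x = 0.250, y = 0.537
  2: x = 0.344, y = 0.317
  3: x = 0.406, y = 0.146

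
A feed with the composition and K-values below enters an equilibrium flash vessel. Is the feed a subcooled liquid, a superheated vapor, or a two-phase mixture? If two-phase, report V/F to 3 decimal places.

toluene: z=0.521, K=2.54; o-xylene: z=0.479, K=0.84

ΣzᵢKᵢ = 1.726; Σzᵢ/Kᵢ = 0.775.
Since Σzᵢ/Kᵢ < 1 the mixture is above its dew point — single vapor phase.

superheated vapor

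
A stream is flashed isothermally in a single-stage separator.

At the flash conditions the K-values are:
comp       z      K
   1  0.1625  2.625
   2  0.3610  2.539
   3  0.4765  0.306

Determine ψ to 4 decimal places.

Rachford–Rice: g(ψ) = Σ zᵢ(Kᵢ−1)/(1+ψ(Kᵢ−1)) = 0.
Check two-phase: ΣzᵢKᵢ = 1.4890 > 1 and Σzᵢ/Kᵢ = 1.7613 > 1, so g(0) = 0.4890 > 0 and g(1) = -0.7613 < 0.
Newton–Raphson from ψ = 0.5:
  ψ = 0.5000: g = -0.04675, g' = -0.9419 → ψ = 0.4504
  ψ = 0.4504: g = -0.00043, g' = -0.9270 → ψ = 0.4499
Converged at ψ = 0.4499.

ψ = 0.4499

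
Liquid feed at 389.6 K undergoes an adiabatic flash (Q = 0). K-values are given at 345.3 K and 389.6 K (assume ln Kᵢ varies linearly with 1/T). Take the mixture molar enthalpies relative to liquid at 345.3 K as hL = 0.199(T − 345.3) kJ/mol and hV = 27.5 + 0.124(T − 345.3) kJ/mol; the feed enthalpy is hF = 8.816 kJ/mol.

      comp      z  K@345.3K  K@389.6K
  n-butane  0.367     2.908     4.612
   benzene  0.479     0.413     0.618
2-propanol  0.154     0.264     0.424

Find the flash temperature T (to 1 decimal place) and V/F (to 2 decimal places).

T = 349.4 K, V/F = 0.29

Adiabatic flash: solve Rachford–Rice at each trial T, then check hF = ψ·hV(T) + (1−ψ)·hL(T).
  T = 345.3 K: K = (2.908, 0.413, 0.264), RR gives ψ = 0.256, H_out = 7.037 kJ/mol
  T = 389.6 K: K = (4.612, 0.618, 0.424), RR gives ψ = 0.666, H_out = 24.915 kJ/mol
  T = 367.5 K: K = (3.715, 0.512, 0.340), RR gives ψ = 0.455, H_out = 16.161 kJ/mol
  T = 356.4 K: K = (3.300, 0.461, 0.301), RR gives ψ = 0.357, H_out = 11.739 kJ/mol
  T = 350.9 K: K = (3.102, 0.437, 0.282), RR gives ψ = 0.308, H_out = 9.460 kJ/mol
  T = 348.1 K: K = (3.004, 0.425, 0.273), RR gives ψ = 0.282, H_out = 8.264 kJ/mol
  T = 349.5 K: K = (3.053, 0.431, 0.278), RR gives ψ = 0.295, H_out = 8.865 kJ/mol
Linear interpolation between T = 348.1 (H_out = 8.264) and T = 349.5 (H_out = 8.865) on hF = 8.816 gives T ≈ 349.4 K, at which ψ = 0.29.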